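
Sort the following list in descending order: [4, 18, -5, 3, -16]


Original list: [4, 18, -5, 3, -16]
Repeatedly take the largest remaining element:
  Remaining [4, 18, -5, 3, -16] -> largest is 18
  Remaining [4, -5, 3, -16] -> largest is 4
  Remaining [-5, 3, -16] -> largest is 3
  Remaining [-5, -16] -> largest is -5
  Remaining [-16] -> largest is -16
Collecting the picks in order gives the descending list.
Final answer: [18, 4, 3, -5, -16]


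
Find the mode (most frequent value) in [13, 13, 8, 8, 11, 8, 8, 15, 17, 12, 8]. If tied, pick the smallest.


Count the frequency of each value:
  8 appears 5 time(s)
  11 appears 1 time(s)
  12 appears 1 time(s)
  13 appears 2 time(s)
  15 appears 1 time(s)
  17 appears 1 time(s)
Maximum frequency is 5.
Only 8 reaches that frequency, so it is the mode.
Final answer: 8


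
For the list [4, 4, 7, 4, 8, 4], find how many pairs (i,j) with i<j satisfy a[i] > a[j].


For each element, count the later elements that are smaller than it:
  4 (index 0): smaller elements after it = [] -> 0
  4 (index 1): smaller elements after it = [] -> 0
  7 (index 2): smaller elements after it = [4, 4] -> 2
  4 (index 3): smaller elements after it = [] -> 0
  8 (index 4): smaller elements after it = [4] -> 1
Total inversions = 0 + 0 + 2 + 0 + 1 = 3
Final answer: 3


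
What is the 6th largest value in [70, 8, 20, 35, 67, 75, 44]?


Sort descending: [75, 70, 67, 44, 35, 20, 8]
The 6th element (1-indexed) is at index 5.
Value = 20
Final answer: 20


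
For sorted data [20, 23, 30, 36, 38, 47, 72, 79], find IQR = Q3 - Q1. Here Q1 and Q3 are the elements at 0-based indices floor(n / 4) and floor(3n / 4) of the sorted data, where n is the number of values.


The data has n = 8 elements.
Q1 index = floor(8 / 4) = floor(2) = 2; Q3 index = floor(3 * 8 / 4) = floor(6) = 6
Q1 = element at index 2 = 30
Q3 = element at index 6 = 72
IQR = 72 - 30 = 42
Final answer: 42


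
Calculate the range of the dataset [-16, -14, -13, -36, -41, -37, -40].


Maximum value: -13
Minimum value: -41
Range = -13 - (-41) = 28
Final answer: 28


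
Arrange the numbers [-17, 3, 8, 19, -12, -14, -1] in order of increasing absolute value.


Compute absolute values:
  |-17| = 17
  |3| = 3
  |8| = 8
  |19| = 19
  |-12| = 12
  |-14| = 14
  |-1| = 1
Absolute values in increasing order: 1 < 3 < 8 < 12 < 14 < 17 < 19
Listing the original numbers in that order gives the answer.
Final answer: [-1, 3, 8, -12, -14, -17, 19]


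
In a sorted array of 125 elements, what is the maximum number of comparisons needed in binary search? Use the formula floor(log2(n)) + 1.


Binary search halves the search space each step.
Maximum comparisons = floor(log2(125)) + 1
log2(125) = 6.9658
floor(log2(125)) = 6, so 6 + 1 = 7
Final answer: 7


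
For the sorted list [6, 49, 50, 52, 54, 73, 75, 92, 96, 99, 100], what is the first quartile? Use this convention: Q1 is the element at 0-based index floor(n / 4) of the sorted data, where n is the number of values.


The list has n = 11 elements.
Q1 index = floor(11 / 4) = floor(2.75) = 2
Counting from index 0 in the sorted data, the element at index 2 is 50.
Final answer: 50


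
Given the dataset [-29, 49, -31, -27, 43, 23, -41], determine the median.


First, sort the list: [-41, -31, -29, -27, 23, 43, 49]
The list has 7 elements (odd count).
The middle index is 3 (0-based), and the element there is -27.
Final answer: -27


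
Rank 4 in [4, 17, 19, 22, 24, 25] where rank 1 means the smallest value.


Sort ascending: [4, 17, 19, 22, 24, 25]
Find 4 in the sorted list.
4 is at position 1 (1-indexed).
Final answer: 1


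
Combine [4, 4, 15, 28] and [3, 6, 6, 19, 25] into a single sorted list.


List A: [4, 4, 15, 28]
List B: [3, 6, 6, 19, 25]
Repeatedly compare the front elements and take the smaller:
  4 vs 3 -> take 3
  4 vs 6 -> take 4
  4 vs 6 -> take 4
  15 vs 6 -> take 6
  15 vs 6 -> take 6
  15 vs 19 -> take 15
  28 vs 19 -> take 19
  28 vs 25 -> take 25
  B is exhausted; append the rest of A: [28]
Final answer: [3, 4, 4, 6, 6, 15, 19, 25, 28]


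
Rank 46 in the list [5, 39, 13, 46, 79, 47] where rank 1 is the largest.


Sort descending: [79, 47, 46, 39, 13, 5]
Find 46 in the sorted list.
46 is at position 3.
Final answer: 3


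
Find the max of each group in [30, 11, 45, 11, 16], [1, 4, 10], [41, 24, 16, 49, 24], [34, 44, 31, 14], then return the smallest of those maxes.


Find max of each group:
  Group 1: [30, 11, 45, 11, 16] -> max = 45
  Group 2: [1, 4, 10] -> max = 10
  Group 3: [41, 24, 16, 49, 24] -> max = 49
  Group 4: [34, 44, 31, 14] -> max = 44
Maxes: [45, 10, 49, 44]
Minimum of maxes = 10
Final answer: 10


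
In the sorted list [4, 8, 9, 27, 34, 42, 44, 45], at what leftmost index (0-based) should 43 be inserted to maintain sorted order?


List is sorted: [4, 8, 9, 27, 34, 42, 44, 45]
We need the leftmost position where 43 can be inserted, i.e. the first index whose element is >= 43 (or the end of the list if none is).
Binary search with low=0, high=8 (0-based indices):
  low=0, high=8, mid=4: a[4]=34 < 43, so low = 5
  low=5, high=8, mid=6: a[6]=44 >= 43, so high = 6
  low=5, high=6, mid=5: a[5]=42 < 43, so low = 6
Now low = high = 6, so the insertion index is 6.
Final answer: 6


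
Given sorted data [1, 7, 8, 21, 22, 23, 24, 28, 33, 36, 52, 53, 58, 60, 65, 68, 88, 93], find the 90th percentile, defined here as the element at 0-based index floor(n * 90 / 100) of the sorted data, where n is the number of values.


The dataset has n = 18 elements.
Index = floor(18 * 90 / 100) = floor(1620 / 100) = floor(16.2) = 16
Counting from index 0 in the sorted data, the element at index 16 is 88.
Final answer: 88


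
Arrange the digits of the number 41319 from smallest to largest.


The number 41319 has digits: 4, 1, 3, 1, 9
Sorted: 1, 1, 3, 4, 9
Joining the sorted digits gives the result.
Final answer: 11349


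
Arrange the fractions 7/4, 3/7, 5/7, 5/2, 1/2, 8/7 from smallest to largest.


Convert to decimal for comparison:
  7/4 = 1.75
  3/7 = 0.4286
  5/7 = 0.7143
  5/2 = 2.5
  1/2 = 0.5
  8/7 = 1.1429
Decimals in increasing order: 0.4286 < 0.5 < 0.7143 < 1.1429 < 1.75 < 2.5
Writing each back as its fraction gives the sorted order.
Final answer: 3/7, 1/2, 5/7, 8/7, 7/4, 5/2


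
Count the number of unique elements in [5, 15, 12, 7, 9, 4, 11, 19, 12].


List all unique values:
Distinct values: [4, 5, 7, 9, 11, 12, 15, 19]
Count = 8
Final answer: 8


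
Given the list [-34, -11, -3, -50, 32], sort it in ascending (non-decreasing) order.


Original list: [-34, -11, -3, -50, 32]
Repeatedly take the smallest remaining element:
  Remaining [-34, -11, -3, -50, 32] -> smallest is -50
  Remaining [-34, -11, -3, 32] -> smallest is -34
  Remaining [-11, -3, 32] -> smallest is -11
  Remaining [-3, 32] -> smallest is -3
  Remaining [32] -> smallest is 32
Collecting the picks in order gives the sorted list.
Final answer: [-50, -34, -11, -3, 32]


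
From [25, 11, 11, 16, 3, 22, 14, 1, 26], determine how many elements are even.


Check each element:
  25 is odd
  11 is odd
  11 is odd
  16 is even
  3 is odd
  22 is even
  14 is even
  1 is odd
  26 is even
Evens: [16, 22, 14, 26]
Count of evens = 4
Final answer: 4


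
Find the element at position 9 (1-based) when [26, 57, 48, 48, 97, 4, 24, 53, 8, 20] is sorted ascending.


Sort ascending: [4, 8, 20, 24, 26, 48, 48, 53, 57, 97]
The 9th element (1-indexed) is at index 8.
Value = 57
Final answer: 57


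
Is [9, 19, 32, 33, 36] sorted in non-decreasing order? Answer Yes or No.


Check consecutive pairs:
  9 <= 19? True
  19 <= 32? True
  32 <= 33? True
  33 <= 36? True
Every consecutive pair is in order, so the list is non-decreasing.
Final answer: Yes


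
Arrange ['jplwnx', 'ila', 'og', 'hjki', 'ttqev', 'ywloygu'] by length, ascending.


Compute lengths:
  'jplwnx' has length 6
  'ila' has length 3
  'og' has length 2
  'hjki' has length 4
  'ttqev' has length 5
  'ywloygu' has length 7
Lengths in increasing order: 2 < 3 < 4 < 5 < 6 < 7
Listing the words in that order gives the answer.
Final answer: ['og', 'ila', 'hjki', 'ttqev', 'jplwnx', 'ywloygu']


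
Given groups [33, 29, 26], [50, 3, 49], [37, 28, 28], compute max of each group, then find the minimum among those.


Find max of each group:
  Group 1: [33, 29, 26] -> max = 33
  Group 2: [50, 3, 49] -> max = 50
  Group 3: [37, 28, 28] -> max = 37
Maxes: [33, 50, 37]
Minimum of maxes = 33
Final answer: 33


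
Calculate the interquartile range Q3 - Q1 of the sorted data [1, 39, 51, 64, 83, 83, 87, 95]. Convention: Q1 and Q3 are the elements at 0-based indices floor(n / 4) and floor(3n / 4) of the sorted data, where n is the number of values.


The data has n = 8 elements.
Q1 index = floor(8 / 4) = floor(2) = 2; Q3 index = floor(3 * 8 / 4) = floor(6) = 6
Q1 = element at index 2 = 51
Q3 = element at index 6 = 87
IQR = 87 - 51 = 36
Final answer: 36


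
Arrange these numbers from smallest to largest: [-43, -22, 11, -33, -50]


Original list: [-43, -22, 11, -33, -50]
Repeatedly take the smallest remaining element:
  Remaining [-43, -22, 11, -33, -50] -> smallest is -50
  Remaining [-43, -22, 11, -33] -> smallest is -43
  Remaining [-22, 11, -33] -> smallest is -33
  Remaining [-22, 11] -> smallest is -22
  Remaining [11] -> smallest is 11
Collecting the picks in order gives the sorted list.
Final answer: [-50, -43, -33, -22, 11]


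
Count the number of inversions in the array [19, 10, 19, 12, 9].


For each element, count the later elements that are smaller than it:
  19 (index 0): smaller elements after it = [10, 12, 9] -> 3
  10 (index 1): smaller elements after it = [9] -> 1
  19 (index 2): smaller elements after it = [12, 9] -> 2
  12 (index 3): smaller elements after it = [9] -> 1
Total inversions = 3 + 1 + 2 + 1 = 7
Final answer: 7


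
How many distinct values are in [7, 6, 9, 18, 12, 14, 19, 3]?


List all unique values:
Distinct values: [3, 6, 7, 9, 12, 14, 18, 19]
Count = 8
Final answer: 8


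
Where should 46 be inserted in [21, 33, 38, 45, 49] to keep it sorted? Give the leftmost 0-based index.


List is sorted: [21, 33, 38, 45, 49]
We need the leftmost position where 46 can be inserted, i.e. the first index whose element is >= 46 (or the end of the list if none is).
Binary search with low=0, high=5 (0-based indices):
  low=0, high=5, mid=2: a[2]=38 < 46, so low = 3
  low=3, high=5, mid=4: a[4]=49 >= 46, so high = 4
  low=3, high=4, mid=3: a[3]=45 < 46, so low = 4
Now low = high = 4, so the insertion index is 4.
Final answer: 4


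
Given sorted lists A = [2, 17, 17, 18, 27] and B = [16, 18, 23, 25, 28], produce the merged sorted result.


List A: [2, 17, 17, 18, 27]
List B: [16, 18, 23, 25, 28]
Repeatedly compare the front elements and take the smaller:
  2 vs 16 -> take 2
  17 vs 16 -> take 16
  17 vs 18 -> take 17
  17 vs 18 -> take 17
  18 vs 18 -> take 18
  27 vs 18 -> take 18
  27 vs 23 -> take 23
  27 vs 25 -> take 25
  27 vs 28 -> take 27
  A is exhausted; append the rest of B: [28]
Final answer: [2, 16, 17, 17, 18, 18, 23, 25, 27, 28]


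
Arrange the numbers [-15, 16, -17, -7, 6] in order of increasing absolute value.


Compute absolute values:
  |-15| = 15
  |16| = 16
  |-17| = 17
  |-7| = 7
  |6| = 6
Absolute values in increasing order: 6 < 7 < 15 < 16 < 17
Listing the original numbers in that order gives the answer.
Final answer: [6, -7, -15, 16, -17]


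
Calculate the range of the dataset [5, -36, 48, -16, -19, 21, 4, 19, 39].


Maximum value: 48
Minimum value: -36
Range = 48 - (-36) = 84
Final answer: 84


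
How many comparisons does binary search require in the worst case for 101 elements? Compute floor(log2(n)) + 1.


Binary search halves the search space each step.
Maximum comparisons = floor(log2(101)) + 1
log2(101) = 6.6582
floor(log2(101)) = 6, so 6 + 1 = 7
Final answer: 7


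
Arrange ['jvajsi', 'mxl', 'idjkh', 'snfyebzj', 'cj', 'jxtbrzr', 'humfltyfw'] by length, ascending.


Compute lengths:
  'jvajsi' has length 6
  'mxl' has length 3
  'idjkh' has length 5
  'snfyebzj' has length 8
  'cj' has length 2
  'jxtbrzr' has length 7
  'humfltyfw' has length 9
Lengths in increasing order: 2 < 3 < 5 < 6 < 7 < 8 < 9
Listing the words in that order gives the answer.
Final answer: ['cj', 'mxl', 'idjkh', 'jvajsi', 'jxtbrzr', 'snfyebzj', 'humfltyfw']


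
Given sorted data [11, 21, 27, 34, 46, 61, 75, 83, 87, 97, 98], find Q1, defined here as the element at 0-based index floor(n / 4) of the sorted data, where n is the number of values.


The list has n = 11 elements.
Q1 index = floor(11 / 4) = floor(2.75) = 2
Counting from index 0 in the sorted data, the element at index 2 is 27.
Final answer: 27


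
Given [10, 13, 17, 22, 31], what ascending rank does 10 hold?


Sort ascending: [10, 13, 17, 22, 31]
Find 10 in the sorted list.
10 is at position 1 (1-indexed).
Final answer: 1


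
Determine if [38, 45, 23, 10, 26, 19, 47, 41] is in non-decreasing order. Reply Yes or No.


Check consecutive pairs:
  38 <= 45? True
  45 <= 23? False
  23 <= 10? False
  10 <= 26? True
  26 <= 19? False
  19 <= 47? True
  47 <= 41? False
4 consecutive pair(s) are out of order, so the list is not sorted.
Final answer: No


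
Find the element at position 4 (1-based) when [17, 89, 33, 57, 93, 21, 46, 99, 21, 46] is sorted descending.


Sort descending: [99, 93, 89, 57, 46, 46, 33, 21, 21, 17]
The 4th element (1-indexed) is at index 3.
Value = 57
Final answer: 57


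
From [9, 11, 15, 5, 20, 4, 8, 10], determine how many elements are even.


Check each element:
  9 is odd
  11 is odd
  15 is odd
  5 is odd
  20 is even
  4 is even
  8 is even
  10 is even
Evens: [20, 4, 8, 10]
Count of evens = 4
Final answer: 4


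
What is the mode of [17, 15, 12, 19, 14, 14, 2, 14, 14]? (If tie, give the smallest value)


Count the frequency of each value:
  2 appears 1 time(s)
  12 appears 1 time(s)
  14 appears 4 time(s)
  15 appears 1 time(s)
  17 appears 1 time(s)
  19 appears 1 time(s)
Maximum frequency is 4.
Only 14 reaches that frequency, so it is the mode.
Final answer: 14


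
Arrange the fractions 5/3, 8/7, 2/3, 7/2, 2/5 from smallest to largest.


Convert to decimal for comparison:
  5/3 = 1.6667
  8/7 = 1.1429
  2/3 = 0.6667
  7/2 = 3.5
  2/5 = 0.4
Decimals in increasing order: 0.4 < 0.6667 < 1.1429 < 1.6667 < 3.5
Writing each back as its fraction gives the sorted order.
Final answer: 2/5, 2/3, 8/7, 5/3, 7/2


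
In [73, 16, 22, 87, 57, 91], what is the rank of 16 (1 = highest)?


Sort descending: [91, 87, 73, 57, 22, 16]
Find 16 in the sorted list.
16 is at position 6.
Final answer: 6


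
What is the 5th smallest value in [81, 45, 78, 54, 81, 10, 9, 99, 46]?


Sort ascending: [9, 10, 45, 46, 54, 78, 81, 81, 99]
The 5th element (1-indexed) is at index 4.
Value = 54
Final answer: 54


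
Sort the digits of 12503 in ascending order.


The number 12503 has digits: 1, 2, 5, 0, 3
Sorted: 0, 1, 2, 3, 5
Joining the sorted digits gives the result.
Final answer: 01235


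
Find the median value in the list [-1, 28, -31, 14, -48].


First, sort the list: [-48, -31, -1, 14, 28]
The list has 5 elements (odd count).
The middle index is 2 (0-based), and the element there is -1.
Final answer: -1


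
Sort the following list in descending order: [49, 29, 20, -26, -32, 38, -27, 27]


Original list: [49, 29, 20, -26, -32, 38, -27, 27]
Repeatedly take the largest remaining element:
  Remaining [49, 29, 20, -26, -32, 38, -27, 27] -> largest is 49
  Remaining [29, 20, -26, -32, 38, -27, 27] -> largest is 38
  Remaining [29, 20, -26, -32, -27, 27] -> largest is 29
  Remaining [20, -26, -32, -27, 27] -> largest is 27
  Remaining [20, -26, -32, -27] -> largest is 20
  Remaining [-26, -32, -27] -> largest is -26
  Remaining [-32, -27] -> largest is -27
  Remaining [-32] -> largest is -32
Collecting the picks in order gives the descending list.
Final answer: [49, 38, 29, 27, 20, -26, -27, -32]


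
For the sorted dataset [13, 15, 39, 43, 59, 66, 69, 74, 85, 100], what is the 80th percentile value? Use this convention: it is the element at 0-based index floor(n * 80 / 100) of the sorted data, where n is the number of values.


The dataset has n = 10 elements.
Index = floor(10 * 80 / 100) = floor(800 / 100) = floor(8) = 8
Counting from index 0 in the sorted data, the element at index 8 is 85.
Final answer: 85


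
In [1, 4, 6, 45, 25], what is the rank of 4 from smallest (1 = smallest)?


Sort ascending: [1, 4, 6, 25, 45]
Find 4 in the sorted list.
4 is at position 2 (1-indexed).
Final answer: 2


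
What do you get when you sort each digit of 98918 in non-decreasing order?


The number 98918 has digits: 9, 8, 9, 1, 8
Sorted: 1, 8, 8, 9, 9
Joining the sorted digits gives the result.
Final answer: 18899


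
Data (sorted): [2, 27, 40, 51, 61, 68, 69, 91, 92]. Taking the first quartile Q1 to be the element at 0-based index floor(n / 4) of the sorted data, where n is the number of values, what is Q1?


The list has n = 9 elements.
Q1 index = floor(9 / 4) = floor(2.25) = 2
Counting from index 0 in the sorted data, the element at index 2 is 40.
Final answer: 40


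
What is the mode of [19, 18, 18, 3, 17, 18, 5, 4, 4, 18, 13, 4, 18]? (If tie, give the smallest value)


Count the frequency of each value:
  3 appears 1 time(s)
  4 appears 3 time(s)
  5 appears 1 time(s)
  13 appears 1 time(s)
  17 appears 1 time(s)
  18 appears 5 time(s)
  19 appears 1 time(s)
Maximum frequency is 5.
Only 18 reaches that frequency, so it is the mode.
Final answer: 18


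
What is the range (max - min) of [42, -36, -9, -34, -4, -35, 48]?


Maximum value: 48
Minimum value: -36
Range = 48 - (-36) = 84
Final answer: 84


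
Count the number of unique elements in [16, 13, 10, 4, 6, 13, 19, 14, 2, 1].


List all unique values:
Distinct values: [1, 2, 4, 6, 10, 13, 14, 16, 19]
Count = 9
Final answer: 9


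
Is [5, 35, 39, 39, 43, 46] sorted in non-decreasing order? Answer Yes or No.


Check consecutive pairs:
  5 <= 35? True
  35 <= 39? True
  39 <= 39? True
  39 <= 43? True
  43 <= 46? True
Every consecutive pair is in order, so the list is non-decreasing.
Final answer: Yes


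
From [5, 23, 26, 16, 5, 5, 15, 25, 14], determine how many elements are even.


Check each element:
  5 is odd
  23 is odd
  26 is even
  16 is even
  5 is odd
  5 is odd
  15 is odd
  25 is odd
  14 is even
Evens: [26, 16, 14]
Count of evens = 3
Final answer: 3


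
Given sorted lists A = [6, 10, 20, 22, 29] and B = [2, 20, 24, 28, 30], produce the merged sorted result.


List A: [6, 10, 20, 22, 29]
List B: [2, 20, 24, 28, 30]
Repeatedly compare the front elements and take the smaller:
  6 vs 2 -> take 2
  6 vs 20 -> take 6
  10 vs 20 -> take 10
  20 vs 20 -> take 20
  22 vs 20 -> take 20
  22 vs 24 -> take 22
  29 vs 24 -> take 24
  29 vs 28 -> take 28
  29 vs 30 -> take 29
  A is exhausted; append the rest of B: [30]
Final answer: [2, 6, 10, 20, 20, 22, 24, 28, 29, 30]


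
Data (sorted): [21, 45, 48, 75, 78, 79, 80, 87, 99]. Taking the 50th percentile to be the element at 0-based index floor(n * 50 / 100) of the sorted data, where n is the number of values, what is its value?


The dataset has n = 9 elements.
Index = floor(9 * 50 / 100) = floor(450 / 100) = floor(4.5) = 4
Counting from index 0 in the sorted data, the element at index 4 is 78.
Final answer: 78


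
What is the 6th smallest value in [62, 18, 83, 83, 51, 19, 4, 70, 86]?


Sort ascending: [4, 18, 19, 51, 62, 70, 83, 83, 86]
The 6th element (1-indexed) is at index 5.
Value = 70
Final answer: 70


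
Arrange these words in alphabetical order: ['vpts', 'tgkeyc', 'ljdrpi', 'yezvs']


Compare strings character by character (the first differing letter decides):
  'ljdrpi' < 'tgkeyc' since 'l' < 't' at position 1
  'tgkeyc' < 'vpts' since 't' < 'v' at position 1
  'vpts' < 'yezvs' since 'v' < 'y' at position 1
Chaining these comparisons gives the alphabetical order.
Final answer: ['ljdrpi', 'tgkeyc', 'vpts', 'yezvs']


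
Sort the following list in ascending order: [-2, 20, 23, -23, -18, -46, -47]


Original list: [-2, 20, 23, -23, -18, -46, -47]
Repeatedly take the smallest remaining element:
  Remaining [-2, 20, 23, -23, -18, -46, -47] -> smallest is -47
  Remaining [-2, 20, 23, -23, -18, -46] -> smallest is -46
  Remaining [-2, 20, 23, -23, -18] -> smallest is -23
  Remaining [-2, 20, 23, -18] -> smallest is -18
  Remaining [-2, 20, 23] -> smallest is -2
  Remaining [20, 23] -> smallest is 20
  Remaining [23] -> smallest is 23
Collecting the picks in order gives the sorted list.
Final answer: [-47, -46, -23, -18, -2, 20, 23]


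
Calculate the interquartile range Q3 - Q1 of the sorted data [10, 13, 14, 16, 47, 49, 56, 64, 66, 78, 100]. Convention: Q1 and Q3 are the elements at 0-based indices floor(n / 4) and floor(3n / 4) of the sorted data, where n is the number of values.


The data has n = 11 elements.
Q1 index = floor(11 / 4) = floor(2.75) = 2; Q3 index = floor(3 * 11 / 4) = floor(8.25) = 8
Q1 = element at index 2 = 14
Q3 = element at index 8 = 66
IQR = 66 - 14 = 52
Final answer: 52


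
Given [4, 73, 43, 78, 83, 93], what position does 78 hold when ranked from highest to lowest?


Sort descending: [93, 83, 78, 73, 43, 4]
Find 78 in the sorted list.
78 is at position 3.
Final answer: 3


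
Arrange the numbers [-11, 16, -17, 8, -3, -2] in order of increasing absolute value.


Compute absolute values:
  |-11| = 11
  |16| = 16
  |-17| = 17
  |8| = 8
  |-3| = 3
  |-2| = 2
Absolute values in increasing order: 2 < 3 < 8 < 11 < 16 < 17
Listing the original numbers in that order gives the answer.
Final answer: [-2, -3, 8, -11, 16, -17]


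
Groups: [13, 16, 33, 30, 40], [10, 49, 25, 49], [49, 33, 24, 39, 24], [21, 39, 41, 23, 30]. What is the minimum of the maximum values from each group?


Find max of each group:
  Group 1: [13, 16, 33, 30, 40] -> max = 40
  Group 2: [10, 49, 25, 49] -> max = 49
  Group 3: [49, 33, 24, 39, 24] -> max = 49
  Group 4: [21, 39, 41, 23, 30] -> max = 41
Maxes: [40, 49, 49, 41]
Minimum of maxes = 40
Final answer: 40


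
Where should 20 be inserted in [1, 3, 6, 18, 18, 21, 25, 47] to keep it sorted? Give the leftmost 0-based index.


List is sorted: [1, 3, 6, 18, 18, 21, 25, 47]
We need the leftmost position where 20 can be inserted, i.e. the first index whose element is >= 20 (or the end of the list if none is).
Binary search with low=0, high=8 (0-based indices):
  low=0, high=8, mid=4: a[4]=18 < 20, so low = 5
  low=5, high=8, mid=6: a[6]=25 >= 20, so high = 6
  low=5, high=6, mid=5: a[5]=21 >= 20, so high = 5
Now low = high = 5, so the insertion index is 5.
Final answer: 5


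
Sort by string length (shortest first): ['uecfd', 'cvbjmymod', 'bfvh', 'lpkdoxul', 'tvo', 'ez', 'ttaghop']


Compute lengths:
  'uecfd' has length 5
  'cvbjmymod' has length 9
  'bfvh' has length 4
  'lpkdoxul' has length 8
  'tvo' has length 3
  'ez' has length 2
  'ttaghop' has length 7
Lengths in increasing order: 2 < 3 < 4 < 5 < 7 < 8 < 9
Listing the words in that order gives the answer.
Final answer: ['ez', 'tvo', 'bfvh', 'uecfd', 'ttaghop', 'lpkdoxul', 'cvbjmymod']


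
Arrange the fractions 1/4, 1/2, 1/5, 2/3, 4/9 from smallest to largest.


Convert to decimal for comparison:
  1/4 = 0.25
  1/2 = 0.5
  1/5 = 0.2
  2/3 = 0.6667
  4/9 = 0.4444
Decimals in increasing order: 0.2 < 0.25 < 0.4444 < 0.5 < 0.6667
Writing each back as its fraction gives the sorted order.
Final answer: 1/5, 1/4, 4/9, 1/2, 2/3


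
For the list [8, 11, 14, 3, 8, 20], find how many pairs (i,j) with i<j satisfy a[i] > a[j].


For each element, count the later elements that are smaller than it:
  8 (index 0): smaller elements after it = [3] -> 1
  11 (index 1): smaller elements after it = [3, 8] -> 2
  14 (index 2): smaller elements after it = [3, 8] -> 2
  3 (index 3): smaller elements after it = [] -> 0
  8 (index 4): smaller elements after it = [] -> 0
Total inversions = 1 + 2 + 2 + 0 + 0 = 5
Final answer: 5


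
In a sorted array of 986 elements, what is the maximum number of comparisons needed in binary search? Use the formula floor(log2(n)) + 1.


Binary search halves the search space each step.
Maximum comparisons = floor(log2(986)) + 1
log2(986) = 9.9454
floor(log2(986)) = 9, so 9 + 1 = 10
Final answer: 10


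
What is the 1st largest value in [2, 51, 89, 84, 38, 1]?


Sort descending: [89, 84, 51, 38, 2, 1]
The 1st element (1-indexed) is at index 0.
Value = 89
Final answer: 89


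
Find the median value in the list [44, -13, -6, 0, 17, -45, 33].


First, sort the list: [-45, -13, -6, 0, 17, 33, 44]
The list has 7 elements (odd count).
The middle index is 3 (0-based), and the element there is 0.
Final answer: 0


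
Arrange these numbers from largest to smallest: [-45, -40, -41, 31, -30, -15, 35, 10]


Original list: [-45, -40, -41, 31, -30, -15, 35, 10]
Repeatedly take the largest remaining element:
  Remaining [-45, -40, -41, 31, -30, -15, 35, 10] -> largest is 35
  Remaining [-45, -40, -41, 31, -30, -15, 10] -> largest is 31
  Remaining [-45, -40, -41, -30, -15, 10] -> largest is 10
  Remaining [-45, -40, -41, -30, -15] -> largest is -15
  Remaining [-45, -40, -41, -30] -> largest is -30
  Remaining [-45, -40, -41] -> largest is -40
  Remaining [-45, -41] -> largest is -41
  Remaining [-45] -> largest is -45
Collecting the picks in order gives the descending list.
Final answer: [35, 31, 10, -15, -30, -40, -41, -45]


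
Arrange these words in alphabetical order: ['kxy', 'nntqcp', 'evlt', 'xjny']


Compare strings character by character (the first differing letter decides):
  'evlt' < 'kxy' since 'e' < 'k' at position 1
  'kxy' < 'nntqcp' since 'k' < 'n' at position 1
  'nntqcp' < 'xjny' since 'n' < 'x' at position 1
Chaining these comparisons gives the alphabetical order.
Final answer: ['evlt', 'kxy', 'nntqcp', 'xjny']


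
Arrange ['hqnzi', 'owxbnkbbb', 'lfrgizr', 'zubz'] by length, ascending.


Compute lengths:
  'hqnzi' has length 5
  'owxbnkbbb' has length 9
  'lfrgizr' has length 7
  'zubz' has length 4
Lengths in increasing order: 4 < 5 < 7 < 9
Listing the words in that order gives the answer.
Final answer: ['zubz', 'hqnzi', 'lfrgizr', 'owxbnkbbb']


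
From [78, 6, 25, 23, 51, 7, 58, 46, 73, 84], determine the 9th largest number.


Sort descending: [84, 78, 73, 58, 51, 46, 25, 23, 7, 6]
The 9th element (1-indexed) is at index 8.
Value = 7
Final answer: 7


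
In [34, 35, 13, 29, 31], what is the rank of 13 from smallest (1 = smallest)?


Sort ascending: [13, 29, 31, 34, 35]
Find 13 in the sorted list.
13 is at position 1 (1-indexed).
Final answer: 1


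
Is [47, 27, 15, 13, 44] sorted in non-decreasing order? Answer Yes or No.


Check consecutive pairs:
  47 <= 27? False
  27 <= 15? False
  15 <= 13? False
  13 <= 44? True
3 consecutive pair(s) are out of order, so the list is not sorted.
Final answer: No


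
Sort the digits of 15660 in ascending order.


The number 15660 has digits: 1, 5, 6, 6, 0
Sorted: 0, 1, 5, 6, 6
Joining the sorted digits gives the result.
Final answer: 01566


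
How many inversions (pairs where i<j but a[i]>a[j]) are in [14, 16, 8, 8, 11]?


For each element, count the later elements that are smaller than it:
  14 (index 0): smaller elements after it = [8, 8, 11] -> 3
  16 (index 1): smaller elements after it = [8, 8, 11] -> 3
  8 (index 2): smaller elements after it = [] -> 0
  8 (index 3): smaller elements after it = [] -> 0
Total inversions = 3 + 3 + 0 + 0 = 6
Final answer: 6


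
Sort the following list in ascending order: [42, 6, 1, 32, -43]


Original list: [42, 6, 1, 32, -43]
Repeatedly take the smallest remaining element:
  Remaining [42, 6, 1, 32, -43] -> smallest is -43
  Remaining [42, 6, 1, 32] -> smallest is 1
  Remaining [42, 6, 32] -> smallest is 6
  Remaining [42, 32] -> smallest is 32
  Remaining [42] -> smallest is 42
Collecting the picks in order gives the sorted list.
Final answer: [-43, 1, 6, 32, 42]


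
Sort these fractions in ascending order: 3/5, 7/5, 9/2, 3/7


Convert to decimal for comparison:
  3/5 = 0.6
  7/5 = 1.4
  9/2 = 4.5
  3/7 = 0.4286
Decimals in increasing order: 0.4286 < 0.6 < 1.4 < 4.5
Writing each back as its fraction gives the sorted order.
Final answer: 3/7, 3/5, 7/5, 9/2


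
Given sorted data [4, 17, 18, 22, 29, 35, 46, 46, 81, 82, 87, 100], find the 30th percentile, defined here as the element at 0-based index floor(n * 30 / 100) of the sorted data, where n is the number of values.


The dataset has n = 12 elements.
Index = floor(12 * 30 / 100) = floor(360 / 100) = floor(3.6) = 3
Counting from index 0 in the sorted data, the element at index 3 is 22.
Final answer: 22


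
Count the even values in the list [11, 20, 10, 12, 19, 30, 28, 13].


Check each element:
  11 is odd
  20 is even
  10 is even
  12 is even
  19 is odd
  30 is even
  28 is even
  13 is odd
Evens: [20, 10, 12, 30, 28]
Count of evens = 5
Final answer: 5


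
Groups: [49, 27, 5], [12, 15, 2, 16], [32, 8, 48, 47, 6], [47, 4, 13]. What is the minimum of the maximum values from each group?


Find max of each group:
  Group 1: [49, 27, 5] -> max = 49
  Group 2: [12, 15, 2, 16] -> max = 16
  Group 3: [32, 8, 48, 47, 6] -> max = 48
  Group 4: [47, 4, 13] -> max = 47
Maxes: [49, 16, 48, 47]
Minimum of maxes = 16
Final answer: 16


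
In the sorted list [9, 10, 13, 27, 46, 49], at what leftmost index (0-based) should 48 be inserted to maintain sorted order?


List is sorted: [9, 10, 13, 27, 46, 49]
We need the leftmost position where 48 can be inserted, i.e. the first index whose element is >= 48 (or the end of the list if none is).
Binary search with low=0, high=6 (0-based indices):
  low=0, high=6, mid=3: a[3]=27 < 48, so low = 4
  low=4, high=6, mid=5: a[5]=49 >= 48, so high = 5
  low=4, high=5, mid=4: a[4]=46 < 48, so low = 5
Now low = high = 5, so the insertion index is 5.
Final answer: 5


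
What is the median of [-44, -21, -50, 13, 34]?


First, sort the list: [-50, -44, -21, 13, 34]
The list has 5 elements (odd count).
The middle index is 2 (0-based), and the element there is -21.
Final answer: -21


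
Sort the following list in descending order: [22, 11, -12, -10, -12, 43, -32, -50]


Original list: [22, 11, -12, -10, -12, 43, -32, -50]
Repeatedly take the largest remaining element:
  Remaining [22, 11, -12, -10, -12, 43, -32, -50] -> largest is 43
  Remaining [22, 11, -12, -10, -12, -32, -50] -> largest is 22
  Remaining [11, -12, -10, -12, -32, -50] -> largest is 11
  Remaining [-12, -10, -12, -32, -50] -> largest is -10
  Remaining [-12, -12, -32, -50] -> largest is -12
  Remaining [-12, -32, -50] -> largest is -12
  Remaining [-32, -50] -> largest is -32
  Remaining [-50] -> largest is -50
Collecting the picks in order gives the descending list.
Final answer: [43, 22, 11, -10, -12, -12, -32, -50]


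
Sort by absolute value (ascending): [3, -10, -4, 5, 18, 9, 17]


Compute absolute values:
  |3| = 3
  |-10| = 10
  |-4| = 4
  |5| = 5
  |18| = 18
  |9| = 9
  |17| = 17
Absolute values in increasing order: 3 < 4 < 5 < 9 < 10 < 17 < 18
Listing the original numbers in that order gives the answer.
Final answer: [3, -4, 5, 9, -10, 17, 18]


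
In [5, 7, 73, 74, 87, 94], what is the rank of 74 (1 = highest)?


Sort descending: [94, 87, 74, 73, 7, 5]
Find 74 in the sorted list.
74 is at position 3.
Final answer: 3


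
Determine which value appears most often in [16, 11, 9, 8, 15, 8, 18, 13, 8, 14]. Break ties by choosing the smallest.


Count the frequency of each value:
  8 appears 3 time(s)
  9 appears 1 time(s)
  11 appears 1 time(s)
  13 appears 1 time(s)
  14 appears 1 time(s)
  15 appears 1 time(s)
  16 appears 1 time(s)
  18 appears 1 time(s)
Maximum frequency is 3.
Only 8 reaches that frequency, so it is the mode.
Final answer: 8


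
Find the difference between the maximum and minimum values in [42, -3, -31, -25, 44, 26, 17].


Maximum value: 44
Minimum value: -31
Range = 44 - (-31) = 75
Final answer: 75


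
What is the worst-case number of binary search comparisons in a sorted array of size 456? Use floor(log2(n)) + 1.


Binary search halves the search space each step.
Maximum comparisons = floor(log2(456)) + 1
log2(456) = 8.8329
floor(log2(456)) = 8, so 8 + 1 = 9
Final answer: 9


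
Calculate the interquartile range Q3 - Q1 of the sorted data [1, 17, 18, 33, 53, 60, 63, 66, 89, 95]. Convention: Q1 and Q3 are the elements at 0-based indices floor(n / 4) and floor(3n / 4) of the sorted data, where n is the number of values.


The data has n = 10 elements.
Q1 index = floor(10 / 4) = floor(2.5) = 2; Q3 index = floor(3 * 10 / 4) = floor(7.5) = 7
Q1 = element at index 2 = 18
Q3 = element at index 7 = 66
IQR = 66 - 18 = 48
Final answer: 48


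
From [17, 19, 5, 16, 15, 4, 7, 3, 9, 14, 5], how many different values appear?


List all unique values:
Distinct values: [3, 4, 5, 7, 9, 14, 15, 16, 17, 19]
Count = 10
Final answer: 10


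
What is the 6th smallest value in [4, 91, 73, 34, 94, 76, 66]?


Sort ascending: [4, 34, 66, 73, 76, 91, 94]
The 6th element (1-indexed) is at index 5.
Value = 91
Final answer: 91


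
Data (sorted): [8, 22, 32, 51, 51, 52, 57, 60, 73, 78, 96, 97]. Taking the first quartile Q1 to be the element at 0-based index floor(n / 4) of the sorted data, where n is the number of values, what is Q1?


The list has n = 12 elements.
Q1 index = floor(12 / 4) = floor(3) = 3
Counting from index 0 in the sorted data, the element at index 3 is 51.
Final answer: 51


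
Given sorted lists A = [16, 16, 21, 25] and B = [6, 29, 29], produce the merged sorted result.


List A: [16, 16, 21, 25]
List B: [6, 29, 29]
Repeatedly compare the front elements and take the smaller:
  16 vs 6 -> take 6
  16 vs 29 -> take 16
  16 vs 29 -> take 16
  21 vs 29 -> take 21
  25 vs 29 -> take 25
  A is exhausted; append the rest of B: [29, 29]
Final answer: [6, 16, 16, 21, 25, 29, 29]


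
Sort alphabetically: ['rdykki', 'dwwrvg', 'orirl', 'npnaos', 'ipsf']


Compare strings character by character (the first differing letter decides):
  'dwwrvg' < 'ipsf' since 'd' < 'i' at position 1
  'ipsf' < 'npnaos' since 'i' < 'n' at position 1
  'npnaos' < 'orirl' since 'n' < 'o' at position 1
  'orirl' < 'rdykki' since 'o' < 'r' at position 1
Chaining these comparisons gives the alphabetical order.
Final answer: ['dwwrvg', 'ipsf', 'npnaos', 'orirl', 'rdykki']


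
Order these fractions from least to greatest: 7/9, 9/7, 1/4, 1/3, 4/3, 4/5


Convert to decimal for comparison:
  7/9 = 0.7778
  9/7 = 1.2857
  1/4 = 0.25
  1/3 = 0.3333
  4/3 = 1.3333
  4/5 = 0.8
Decimals in increasing order: 0.25 < 0.3333 < 0.7778 < 0.8 < 1.2857 < 1.3333
Writing each back as its fraction gives the sorted order.
Final answer: 1/4, 1/3, 7/9, 4/5, 9/7, 4/3


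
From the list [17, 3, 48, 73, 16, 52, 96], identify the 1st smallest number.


Sort ascending: [3, 16, 17, 48, 52, 73, 96]
The 1st element (1-indexed) is at index 0.
Value = 3
Final answer: 3


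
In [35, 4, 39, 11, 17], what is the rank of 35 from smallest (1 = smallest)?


Sort ascending: [4, 11, 17, 35, 39]
Find 35 in the sorted list.
35 is at position 4 (1-indexed).
Final answer: 4


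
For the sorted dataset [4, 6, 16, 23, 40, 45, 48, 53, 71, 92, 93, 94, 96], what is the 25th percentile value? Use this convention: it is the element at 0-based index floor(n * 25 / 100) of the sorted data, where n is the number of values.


The dataset has n = 13 elements.
Index = floor(13 * 25 / 100) = floor(325 / 100) = floor(3.25) = 3
Counting from index 0 in the sorted data, the element at index 3 is 23.
Final answer: 23


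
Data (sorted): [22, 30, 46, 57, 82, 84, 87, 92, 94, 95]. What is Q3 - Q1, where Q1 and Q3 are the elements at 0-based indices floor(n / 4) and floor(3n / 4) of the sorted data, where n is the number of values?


The data has n = 10 elements.
Q1 index = floor(10 / 4) = floor(2.5) = 2; Q3 index = floor(3 * 10 / 4) = floor(7.5) = 7
Q1 = element at index 2 = 46
Q3 = element at index 7 = 92
IQR = 92 - 46 = 46
Final answer: 46


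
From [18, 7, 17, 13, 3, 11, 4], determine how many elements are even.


Check each element:
  18 is even
  7 is odd
  17 is odd
  13 is odd
  3 is odd
  11 is odd
  4 is even
Evens: [18, 4]
Count of evens = 2
Final answer: 2


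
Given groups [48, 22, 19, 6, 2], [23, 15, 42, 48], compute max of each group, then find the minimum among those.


Find max of each group:
  Group 1: [48, 22, 19, 6, 2] -> max = 48
  Group 2: [23, 15, 42, 48] -> max = 48
Maxes: [48, 48]
Minimum of maxes = 48
Final answer: 48


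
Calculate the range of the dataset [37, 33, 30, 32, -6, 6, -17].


Maximum value: 37
Minimum value: -17
Range = 37 - (-17) = 54
Final answer: 54


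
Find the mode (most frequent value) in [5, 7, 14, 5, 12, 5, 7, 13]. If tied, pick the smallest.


Count the frequency of each value:
  5 appears 3 time(s)
  7 appears 2 time(s)
  12 appears 1 time(s)
  13 appears 1 time(s)
  14 appears 1 time(s)
Maximum frequency is 3.
Only 5 reaches that frequency, so it is the mode.
Final answer: 5


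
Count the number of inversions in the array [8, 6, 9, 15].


For each element, count the later elements that are smaller than it:
  8 (index 0): smaller elements after it = [6] -> 1
  6 (index 1): smaller elements after it = [] -> 0
  9 (index 2): smaller elements after it = [] -> 0
Total inversions = 1 + 0 + 0 = 1
Final answer: 1


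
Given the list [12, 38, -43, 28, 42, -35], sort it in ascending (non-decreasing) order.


Original list: [12, 38, -43, 28, 42, -35]
Repeatedly take the smallest remaining element:
  Remaining [12, 38, -43, 28, 42, -35] -> smallest is -43
  Remaining [12, 38, 28, 42, -35] -> smallest is -35
  Remaining [12, 38, 28, 42] -> smallest is 12
  Remaining [38, 28, 42] -> smallest is 28
  Remaining [38, 42] -> smallest is 38
  Remaining [42] -> smallest is 42
Collecting the picks in order gives the sorted list.
Final answer: [-43, -35, 12, 28, 38, 42]


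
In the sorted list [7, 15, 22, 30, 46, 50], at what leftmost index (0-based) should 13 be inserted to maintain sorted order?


List is sorted: [7, 15, 22, 30, 46, 50]
We need the leftmost position where 13 can be inserted, i.e. the first index whose element is >= 13 (or the end of the list if none is).
Binary search with low=0, high=6 (0-based indices):
  low=0, high=6, mid=3: a[3]=30 >= 13, so high = 3
  low=0, high=3, mid=1: a[1]=15 >= 13, so high = 1
  low=0, high=1, mid=0: a[0]=7 < 13, so low = 1
Now low = high = 1, so the insertion index is 1.
Final answer: 1


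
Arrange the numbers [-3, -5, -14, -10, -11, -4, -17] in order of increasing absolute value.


Compute absolute values:
  |-3| = 3
  |-5| = 5
  |-14| = 14
  |-10| = 10
  |-11| = 11
  |-4| = 4
  |-17| = 17
Absolute values in increasing order: 3 < 4 < 5 < 10 < 11 < 14 < 17
Listing the original numbers in that order gives the answer.
Final answer: [-3, -4, -5, -10, -11, -14, -17]


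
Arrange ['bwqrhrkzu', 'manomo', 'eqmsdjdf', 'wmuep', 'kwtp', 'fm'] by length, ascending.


Compute lengths:
  'bwqrhrkzu' has length 9
  'manomo' has length 6
  'eqmsdjdf' has length 8
  'wmuep' has length 5
  'kwtp' has length 4
  'fm' has length 2
Lengths in increasing order: 2 < 4 < 5 < 6 < 8 < 9
Listing the words in that order gives the answer.
Final answer: ['fm', 'kwtp', 'wmuep', 'manomo', 'eqmsdjdf', 'bwqrhrkzu']


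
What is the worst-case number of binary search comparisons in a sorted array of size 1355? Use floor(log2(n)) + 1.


Binary search halves the search space each step.
Maximum comparisons = floor(log2(1355)) + 1
log2(1355) = 10.4041
floor(log2(1355)) = 10, so 10 + 1 = 11
Final answer: 11


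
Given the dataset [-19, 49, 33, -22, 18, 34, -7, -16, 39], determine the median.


First, sort the list: [-22, -19, -16, -7, 18, 33, 34, 39, 49]
The list has 9 elements (odd count).
The middle index is 4 (0-based), and the element there is 18.
Final answer: 18
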